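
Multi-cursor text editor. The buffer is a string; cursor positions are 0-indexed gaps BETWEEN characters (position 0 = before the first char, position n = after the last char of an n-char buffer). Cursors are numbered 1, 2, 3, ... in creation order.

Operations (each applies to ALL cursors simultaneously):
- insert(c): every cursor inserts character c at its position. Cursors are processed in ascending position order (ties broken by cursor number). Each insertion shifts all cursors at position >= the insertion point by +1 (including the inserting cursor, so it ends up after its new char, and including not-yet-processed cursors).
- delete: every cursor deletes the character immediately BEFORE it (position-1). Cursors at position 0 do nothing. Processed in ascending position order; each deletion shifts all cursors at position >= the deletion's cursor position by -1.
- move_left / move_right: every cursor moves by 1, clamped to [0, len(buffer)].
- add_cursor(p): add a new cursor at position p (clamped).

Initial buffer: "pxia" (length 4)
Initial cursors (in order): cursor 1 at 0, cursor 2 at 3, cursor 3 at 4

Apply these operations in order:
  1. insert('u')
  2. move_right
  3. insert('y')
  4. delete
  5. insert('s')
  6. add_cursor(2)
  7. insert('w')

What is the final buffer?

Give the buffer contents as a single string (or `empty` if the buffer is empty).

Answer: upwswxiuaswusw

Derivation:
After op 1 (insert('u')): buffer="upxiuau" (len 7), cursors c1@1 c2@5 c3@7, authorship 1...2.3
After op 2 (move_right): buffer="upxiuau" (len 7), cursors c1@2 c2@6 c3@7, authorship 1...2.3
After op 3 (insert('y')): buffer="upyxiuayuy" (len 10), cursors c1@3 c2@8 c3@10, authorship 1.1..2.233
After op 4 (delete): buffer="upxiuau" (len 7), cursors c1@2 c2@6 c3@7, authorship 1...2.3
After op 5 (insert('s')): buffer="upsxiuasus" (len 10), cursors c1@3 c2@8 c3@10, authorship 1.1..2.233
After op 6 (add_cursor(2)): buffer="upsxiuasus" (len 10), cursors c4@2 c1@3 c2@8 c3@10, authorship 1.1..2.233
After op 7 (insert('w')): buffer="upwswxiuaswusw" (len 14), cursors c4@3 c1@5 c2@11 c3@14, authorship 1.411..2.22333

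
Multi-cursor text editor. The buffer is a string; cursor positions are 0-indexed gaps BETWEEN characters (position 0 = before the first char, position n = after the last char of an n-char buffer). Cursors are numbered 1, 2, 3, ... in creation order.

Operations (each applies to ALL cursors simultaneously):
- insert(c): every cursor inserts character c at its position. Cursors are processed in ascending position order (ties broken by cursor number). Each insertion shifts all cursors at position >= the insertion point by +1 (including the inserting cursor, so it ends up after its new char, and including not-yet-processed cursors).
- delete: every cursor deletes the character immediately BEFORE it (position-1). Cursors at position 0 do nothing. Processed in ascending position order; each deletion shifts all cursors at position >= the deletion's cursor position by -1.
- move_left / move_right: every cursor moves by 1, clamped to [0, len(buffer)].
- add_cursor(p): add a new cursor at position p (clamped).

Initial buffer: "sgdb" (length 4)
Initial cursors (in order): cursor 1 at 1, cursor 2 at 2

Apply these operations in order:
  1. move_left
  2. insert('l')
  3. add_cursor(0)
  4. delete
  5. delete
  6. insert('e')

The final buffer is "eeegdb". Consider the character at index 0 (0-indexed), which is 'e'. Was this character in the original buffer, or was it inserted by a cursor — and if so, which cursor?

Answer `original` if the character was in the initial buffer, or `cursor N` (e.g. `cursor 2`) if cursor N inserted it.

Answer: cursor 1

Derivation:
After op 1 (move_left): buffer="sgdb" (len 4), cursors c1@0 c2@1, authorship ....
After op 2 (insert('l')): buffer="lslgdb" (len 6), cursors c1@1 c2@3, authorship 1.2...
After op 3 (add_cursor(0)): buffer="lslgdb" (len 6), cursors c3@0 c1@1 c2@3, authorship 1.2...
After op 4 (delete): buffer="sgdb" (len 4), cursors c1@0 c3@0 c2@1, authorship ....
After op 5 (delete): buffer="gdb" (len 3), cursors c1@0 c2@0 c3@0, authorship ...
After op 6 (insert('e')): buffer="eeegdb" (len 6), cursors c1@3 c2@3 c3@3, authorship 123...
Authorship (.=original, N=cursor N): 1 2 3 . . .
Index 0: author = 1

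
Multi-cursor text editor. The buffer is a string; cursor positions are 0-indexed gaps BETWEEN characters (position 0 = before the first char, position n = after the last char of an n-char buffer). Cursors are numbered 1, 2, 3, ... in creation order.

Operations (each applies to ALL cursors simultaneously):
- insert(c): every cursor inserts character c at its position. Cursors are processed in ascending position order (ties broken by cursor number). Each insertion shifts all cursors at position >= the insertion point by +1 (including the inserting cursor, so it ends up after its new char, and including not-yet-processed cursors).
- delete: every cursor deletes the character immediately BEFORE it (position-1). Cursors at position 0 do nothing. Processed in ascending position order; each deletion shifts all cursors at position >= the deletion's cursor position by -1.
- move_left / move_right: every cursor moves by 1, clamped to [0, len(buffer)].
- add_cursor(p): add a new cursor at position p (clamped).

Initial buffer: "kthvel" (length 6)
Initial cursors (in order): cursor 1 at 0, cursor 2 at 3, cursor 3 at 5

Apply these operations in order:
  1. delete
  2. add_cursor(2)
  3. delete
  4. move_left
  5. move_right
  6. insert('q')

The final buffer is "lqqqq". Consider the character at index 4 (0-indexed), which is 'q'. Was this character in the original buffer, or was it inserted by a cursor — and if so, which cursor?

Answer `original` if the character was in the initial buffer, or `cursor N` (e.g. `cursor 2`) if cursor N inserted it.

After op 1 (delete): buffer="ktvl" (len 4), cursors c1@0 c2@2 c3@3, authorship ....
After op 2 (add_cursor(2)): buffer="ktvl" (len 4), cursors c1@0 c2@2 c4@2 c3@3, authorship ....
After op 3 (delete): buffer="l" (len 1), cursors c1@0 c2@0 c3@0 c4@0, authorship .
After op 4 (move_left): buffer="l" (len 1), cursors c1@0 c2@0 c3@0 c4@0, authorship .
After op 5 (move_right): buffer="l" (len 1), cursors c1@1 c2@1 c3@1 c4@1, authorship .
After op 6 (insert('q')): buffer="lqqqq" (len 5), cursors c1@5 c2@5 c3@5 c4@5, authorship .1234
Authorship (.=original, N=cursor N): . 1 2 3 4
Index 4: author = 4

Answer: cursor 4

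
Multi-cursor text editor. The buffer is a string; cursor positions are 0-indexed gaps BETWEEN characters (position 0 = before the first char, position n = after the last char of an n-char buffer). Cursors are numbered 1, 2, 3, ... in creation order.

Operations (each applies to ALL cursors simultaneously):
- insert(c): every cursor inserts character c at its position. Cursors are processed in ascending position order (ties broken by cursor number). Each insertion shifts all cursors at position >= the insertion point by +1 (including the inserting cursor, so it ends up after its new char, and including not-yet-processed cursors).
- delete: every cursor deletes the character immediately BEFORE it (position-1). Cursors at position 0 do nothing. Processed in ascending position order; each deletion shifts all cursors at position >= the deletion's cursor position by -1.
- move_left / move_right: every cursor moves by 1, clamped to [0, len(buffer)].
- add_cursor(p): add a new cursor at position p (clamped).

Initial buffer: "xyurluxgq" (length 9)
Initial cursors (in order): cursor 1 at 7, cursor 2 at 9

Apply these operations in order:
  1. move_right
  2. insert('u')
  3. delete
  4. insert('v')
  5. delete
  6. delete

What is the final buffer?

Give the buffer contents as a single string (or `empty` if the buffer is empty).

After op 1 (move_right): buffer="xyurluxgq" (len 9), cursors c1@8 c2@9, authorship .........
After op 2 (insert('u')): buffer="xyurluxguqu" (len 11), cursors c1@9 c2@11, authorship ........1.2
After op 3 (delete): buffer="xyurluxgq" (len 9), cursors c1@8 c2@9, authorship .........
After op 4 (insert('v')): buffer="xyurluxgvqv" (len 11), cursors c1@9 c2@11, authorship ........1.2
After op 5 (delete): buffer="xyurluxgq" (len 9), cursors c1@8 c2@9, authorship .........
After op 6 (delete): buffer="xyurlux" (len 7), cursors c1@7 c2@7, authorship .......

Answer: xyurlux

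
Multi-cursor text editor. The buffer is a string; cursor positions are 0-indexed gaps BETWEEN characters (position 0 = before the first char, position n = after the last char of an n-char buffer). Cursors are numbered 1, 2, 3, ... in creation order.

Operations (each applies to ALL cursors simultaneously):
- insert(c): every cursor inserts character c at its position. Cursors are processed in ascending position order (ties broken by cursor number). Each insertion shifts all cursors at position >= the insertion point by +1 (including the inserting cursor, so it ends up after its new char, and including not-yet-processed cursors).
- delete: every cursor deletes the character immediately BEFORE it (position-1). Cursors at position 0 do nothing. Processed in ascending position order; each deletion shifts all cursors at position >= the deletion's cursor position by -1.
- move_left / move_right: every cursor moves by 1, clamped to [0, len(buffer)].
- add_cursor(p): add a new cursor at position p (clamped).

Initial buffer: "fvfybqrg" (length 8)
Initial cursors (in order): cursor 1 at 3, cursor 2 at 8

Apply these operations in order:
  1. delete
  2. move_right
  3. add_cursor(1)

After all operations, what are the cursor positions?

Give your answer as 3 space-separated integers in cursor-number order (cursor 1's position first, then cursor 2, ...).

After op 1 (delete): buffer="fvybqr" (len 6), cursors c1@2 c2@6, authorship ......
After op 2 (move_right): buffer="fvybqr" (len 6), cursors c1@3 c2@6, authorship ......
After op 3 (add_cursor(1)): buffer="fvybqr" (len 6), cursors c3@1 c1@3 c2@6, authorship ......

Answer: 3 6 1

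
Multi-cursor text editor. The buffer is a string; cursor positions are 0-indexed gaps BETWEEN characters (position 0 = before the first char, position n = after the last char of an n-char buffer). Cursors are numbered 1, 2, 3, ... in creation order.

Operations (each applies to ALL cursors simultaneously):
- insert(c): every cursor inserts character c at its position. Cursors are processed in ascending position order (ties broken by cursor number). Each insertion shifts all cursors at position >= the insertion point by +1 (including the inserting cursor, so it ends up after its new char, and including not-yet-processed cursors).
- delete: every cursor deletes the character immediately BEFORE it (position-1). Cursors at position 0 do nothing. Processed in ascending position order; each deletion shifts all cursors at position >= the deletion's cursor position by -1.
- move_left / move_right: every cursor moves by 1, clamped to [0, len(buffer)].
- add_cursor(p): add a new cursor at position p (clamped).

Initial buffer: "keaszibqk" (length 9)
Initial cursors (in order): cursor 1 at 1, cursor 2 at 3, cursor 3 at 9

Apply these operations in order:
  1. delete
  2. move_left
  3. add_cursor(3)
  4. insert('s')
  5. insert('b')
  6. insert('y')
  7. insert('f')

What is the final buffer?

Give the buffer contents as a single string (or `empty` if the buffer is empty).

Answer: ssbbyyffeszsbyfibsbyfq

Derivation:
After op 1 (delete): buffer="eszibq" (len 6), cursors c1@0 c2@1 c3@6, authorship ......
After op 2 (move_left): buffer="eszibq" (len 6), cursors c1@0 c2@0 c3@5, authorship ......
After op 3 (add_cursor(3)): buffer="eszibq" (len 6), cursors c1@0 c2@0 c4@3 c3@5, authorship ......
After op 4 (insert('s')): buffer="sseszsibsq" (len 10), cursors c1@2 c2@2 c4@6 c3@9, authorship 12...4..3.
After op 5 (insert('b')): buffer="ssbbeszsbibsbq" (len 14), cursors c1@4 c2@4 c4@9 c3@13, authorship 1212...44..33.
After op 6 (insert('y')): buffer="ssbbyyeszsbyibsbyq" (len 18), cursors c1@6 c2@6 c4@12 c3@17, authorship 121212...444..333.
After op 7 (insert('f')): buffer="ssbbyyffeszsbyfibsbyfq" (len 22), cursors c1@8 c2@8 c4@15 c3@21, authorship 12121212...4444..3333.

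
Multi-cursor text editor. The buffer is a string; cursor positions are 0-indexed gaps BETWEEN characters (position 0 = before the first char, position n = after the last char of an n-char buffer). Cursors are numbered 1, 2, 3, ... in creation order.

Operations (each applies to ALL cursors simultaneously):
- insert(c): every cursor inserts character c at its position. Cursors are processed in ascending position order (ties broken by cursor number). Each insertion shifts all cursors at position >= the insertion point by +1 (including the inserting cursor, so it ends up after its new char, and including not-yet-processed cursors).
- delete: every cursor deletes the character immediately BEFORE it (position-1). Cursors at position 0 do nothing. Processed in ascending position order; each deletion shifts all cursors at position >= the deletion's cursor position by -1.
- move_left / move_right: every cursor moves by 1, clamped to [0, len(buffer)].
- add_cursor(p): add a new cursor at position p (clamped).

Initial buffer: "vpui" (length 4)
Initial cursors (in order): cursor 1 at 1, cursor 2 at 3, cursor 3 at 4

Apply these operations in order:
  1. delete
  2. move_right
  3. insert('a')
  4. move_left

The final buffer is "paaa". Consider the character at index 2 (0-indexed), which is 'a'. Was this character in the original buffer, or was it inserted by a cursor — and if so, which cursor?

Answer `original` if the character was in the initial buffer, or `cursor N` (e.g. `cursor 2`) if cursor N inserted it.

After op 1 (delete): buffer="p" (len 1), cursors c1@0 c2@1 c3@1, authorship .
After op 2 (move_right): buffer="p" (len 1), cursors c1@1 c2@1 c3@1, authorship .
After op 3 (insert('a')): buffer="paaa" (len 4), cursors c1@4 c2@4 c3@4, authorship .123
After op 4 (move_left): buffer="paaa" (len 4), cursors c1@3 c2@3 c3@3, authorship .123
Authorship (.=original, N=cursor N): . 1 2 3
Index 2: author = 2

Answer: cursor 2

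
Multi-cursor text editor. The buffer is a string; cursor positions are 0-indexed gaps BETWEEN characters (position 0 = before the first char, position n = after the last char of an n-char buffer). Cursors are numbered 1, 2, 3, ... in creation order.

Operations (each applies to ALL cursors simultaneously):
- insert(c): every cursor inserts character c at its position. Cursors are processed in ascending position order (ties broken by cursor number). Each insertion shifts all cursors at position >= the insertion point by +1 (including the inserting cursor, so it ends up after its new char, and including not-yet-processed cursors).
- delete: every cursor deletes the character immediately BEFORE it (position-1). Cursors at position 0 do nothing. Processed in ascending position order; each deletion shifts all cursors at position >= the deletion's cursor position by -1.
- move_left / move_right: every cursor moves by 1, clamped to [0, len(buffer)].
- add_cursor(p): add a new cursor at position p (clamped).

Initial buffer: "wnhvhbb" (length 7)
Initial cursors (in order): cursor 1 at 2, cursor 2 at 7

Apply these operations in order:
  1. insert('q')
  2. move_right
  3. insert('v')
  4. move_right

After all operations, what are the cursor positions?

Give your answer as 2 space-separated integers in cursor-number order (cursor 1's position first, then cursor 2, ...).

After op 1 (insert('q')): buffer="wnqhvhbbq" (len 9), cursors c1@3 c2@9, authorship ..1.....2
After op 2 (move_right): buffer="wnqhvhbbq" (len 9), cursors c1@4 c2@9, authorship ..1.....2
After op 3 (insert('v')): buffer="wnqhvvhbbqv" (len 11), cursors c1@5 c2@11, authorship ..1.1....22
After op 4 (move_right): buffer="wnqhvvhbbqv" (len 11), cursors c1@6 c2@11, authorship ..1.1....22

Answer: 6 11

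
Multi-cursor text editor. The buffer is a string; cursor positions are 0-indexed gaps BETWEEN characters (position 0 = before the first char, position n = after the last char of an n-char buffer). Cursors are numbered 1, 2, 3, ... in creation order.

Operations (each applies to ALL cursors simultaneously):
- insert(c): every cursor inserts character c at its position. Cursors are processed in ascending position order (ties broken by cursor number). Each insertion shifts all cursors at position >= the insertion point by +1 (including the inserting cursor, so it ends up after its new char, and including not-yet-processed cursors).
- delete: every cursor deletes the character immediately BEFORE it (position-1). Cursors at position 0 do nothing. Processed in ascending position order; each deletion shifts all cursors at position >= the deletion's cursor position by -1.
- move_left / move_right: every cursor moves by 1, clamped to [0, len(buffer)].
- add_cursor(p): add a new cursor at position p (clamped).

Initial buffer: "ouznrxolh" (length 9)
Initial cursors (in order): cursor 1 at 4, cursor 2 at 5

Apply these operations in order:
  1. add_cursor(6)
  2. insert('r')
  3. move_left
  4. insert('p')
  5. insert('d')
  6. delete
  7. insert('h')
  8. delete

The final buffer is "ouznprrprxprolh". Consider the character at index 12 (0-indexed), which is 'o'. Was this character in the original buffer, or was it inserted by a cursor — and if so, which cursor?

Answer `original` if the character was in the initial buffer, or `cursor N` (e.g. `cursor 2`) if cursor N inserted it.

After op 1 (add_cursor(6)): buffer="ouznrxolh" (len 9), cursors c1@4 c2@5 c3@6, authorship .........
After op 2 (insert('r')): buffer="ouznrrrxrolh" (len 12), cursors c1@5 c2@7 c3@9, authorship ....1.2.3...
After op 3 (move_left): buffer="ouznrrrxrolh" (len 12), cursors c1@4 c2@6 c3@8, authorship ....1.2.3...
After op 4 (insert('p')): buffer="ouznprrprxprolh" (len 15), cursors c1@5 c2@8 c3@11, authorship ....11.22.33...
After op 5 (insert('d')): buffer="ouznpdrrpdrxpdrolh" (len 18), cursors c1@6 c2@10 c3@14, authorship ....111.222.333...
After op 6 (delete): buffer="ouznprrprxprolh" (len 15), cursors c1@5 c2@8 c3@11, authorship ....11.22.33...
After op 7 (insert('h')): buffer="ouznphrrphrxphrolh" (len 18), cursors c1@6 c2@10 c3@14, authorship ....111.222.333...
After op 8 (delete): buffer="ouznprrprxprolh" (len 15), cursors c1@5 c2@8 c3@11, authorship ....11.22.33...
Authorship (.=original, N=cursor N): . . . . 1 1 . 2 2 . 3 3 . . .
Index 12: author = original

Answer: original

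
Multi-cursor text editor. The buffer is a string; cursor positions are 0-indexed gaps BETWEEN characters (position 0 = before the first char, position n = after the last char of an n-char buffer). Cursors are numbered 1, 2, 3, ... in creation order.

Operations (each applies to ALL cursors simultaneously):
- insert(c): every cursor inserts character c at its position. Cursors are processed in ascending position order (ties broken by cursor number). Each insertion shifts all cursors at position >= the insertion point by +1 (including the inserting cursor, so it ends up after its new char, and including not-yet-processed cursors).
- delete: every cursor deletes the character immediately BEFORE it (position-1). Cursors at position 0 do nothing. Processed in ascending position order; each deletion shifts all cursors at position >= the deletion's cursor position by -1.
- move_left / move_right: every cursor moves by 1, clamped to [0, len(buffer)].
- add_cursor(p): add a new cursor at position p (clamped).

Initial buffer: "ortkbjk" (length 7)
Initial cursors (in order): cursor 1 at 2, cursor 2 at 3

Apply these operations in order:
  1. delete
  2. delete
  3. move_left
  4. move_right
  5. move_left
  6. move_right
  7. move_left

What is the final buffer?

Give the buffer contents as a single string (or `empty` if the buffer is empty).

Answer: kbjk

Derivation:
After op 1 (delete): buffer="okbjk" (len 5), cursors c1@1 c2@1, authorship .....
After op 2 (delete): buffer="kbjk" (len 4), cursors c1@0 c2@0, authorship ....
After op 3 (move_left): buffer="kbjk" (len 4), cursors c1@0 c2@0, authorship ....
After op 4 (move_right): buffer="kbjk" (len 4), cursors c1@1 c2@1, authorship ....
After op 5 (move_left): buffer="kbjk" (len 4), cursors c1@0 c2@0, authorship ....
After op 6 (move_right): buffer="kbjk" (len 4), cursors c1@1 c2@1, authorship ....
After op 7 (move_left): buffer="kbjk" (len 4), cursors c1@0 c2@0, authorship ....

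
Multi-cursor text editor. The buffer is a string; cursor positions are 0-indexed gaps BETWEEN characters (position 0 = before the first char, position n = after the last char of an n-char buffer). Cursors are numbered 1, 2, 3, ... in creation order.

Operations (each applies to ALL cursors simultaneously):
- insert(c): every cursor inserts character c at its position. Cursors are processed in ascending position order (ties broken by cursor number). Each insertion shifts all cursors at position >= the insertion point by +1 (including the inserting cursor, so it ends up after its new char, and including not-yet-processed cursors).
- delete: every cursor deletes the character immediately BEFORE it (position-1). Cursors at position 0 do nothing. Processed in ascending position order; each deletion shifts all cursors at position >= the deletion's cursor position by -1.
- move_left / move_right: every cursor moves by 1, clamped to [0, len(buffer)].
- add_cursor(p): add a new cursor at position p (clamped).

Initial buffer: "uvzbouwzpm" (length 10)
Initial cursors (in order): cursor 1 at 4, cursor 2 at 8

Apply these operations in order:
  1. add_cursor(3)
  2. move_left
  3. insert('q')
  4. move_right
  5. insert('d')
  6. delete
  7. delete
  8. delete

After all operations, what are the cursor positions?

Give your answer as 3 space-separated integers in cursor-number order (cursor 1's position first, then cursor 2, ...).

Answer: 2 5 2

Derivation:
After op 1 (add_cursor(3)): buffer="uvzbouwzpm" (len 10), cursors c3@3 c1@4 c2@8, authorship ..........
After op 2 (move_left): buffer="uvzbouwzpm" (len 10), cursors c3@2 c1@3 c2@7, authorship ..........
After op 3 (insert('q')): buffer="uvqzqbouwqzpm" (len 13), cursors c3@3 c1@5 c2@10, authorship ..3.1....2...
After op 4 (move_right): buffer="uvqzqbouwqzpm" (len 13), cursors c3@4 c1@6 c2@11, authorship ..3.1....2...
After op 5 (insert('d')): buffer="uvqzdqbdouwqzdpm" (len 16), cursors c3@5 c1@8 c2@14, authorship ..3.31.1...2.2..
After op 6 (delete): buffer="uvqzqbouwqzpm" (len 13), cursors c3@4 c1@6 c2@11, authorship ..3.1....2...
After op 7 (delete): buffer="uvqqouwqpm" (len 10), cursors c3@3 c1@4 c2@8, authorship ..31...2..
After op 8 (delete): buffer="uvouwpm" (len 7), cursors c1@2 c3@2 c2@5, authorship .......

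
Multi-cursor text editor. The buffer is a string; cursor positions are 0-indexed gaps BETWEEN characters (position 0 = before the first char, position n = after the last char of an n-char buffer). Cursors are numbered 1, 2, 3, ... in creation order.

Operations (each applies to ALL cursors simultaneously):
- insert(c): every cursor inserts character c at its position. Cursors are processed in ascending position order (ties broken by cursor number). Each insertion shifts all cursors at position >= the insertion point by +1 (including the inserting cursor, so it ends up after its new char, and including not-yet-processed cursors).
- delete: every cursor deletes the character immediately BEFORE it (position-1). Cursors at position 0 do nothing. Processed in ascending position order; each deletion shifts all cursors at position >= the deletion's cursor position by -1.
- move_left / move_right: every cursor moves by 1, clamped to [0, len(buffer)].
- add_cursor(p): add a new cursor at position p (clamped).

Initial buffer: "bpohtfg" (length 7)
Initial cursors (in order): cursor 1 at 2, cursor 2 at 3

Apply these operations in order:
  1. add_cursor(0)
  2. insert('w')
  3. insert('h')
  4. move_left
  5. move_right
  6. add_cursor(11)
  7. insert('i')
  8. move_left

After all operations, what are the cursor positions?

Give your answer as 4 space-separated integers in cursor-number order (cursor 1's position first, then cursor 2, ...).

After op 1 (add_cursor(0)): buffer="bpohtfg" (len 7), cursors c3@0 c1@2 c2@3, authorship .......
After op 2 (insert('w')): buffer="wbpwowhtfg" (len 10), cursors c3@1 c1@4 c2@6, authorship 3..1.2....
After op 3 (insert('h')): buffer="whbpwhowhhtfg" (len 13), cursors c3@2 c1@6 c2@9, authorship 33..11.22....
After op 4 (move_left): buffer="whbpwhowhhtfg" (len 13), cursors c3@1 c1@5 c2@8, authorship 33..11.22....
After op 5 (move_right): buffer="whbpwhowhhtfg" (len 13), cursors c3@2 c1@6 c2@9, authorship 33..11.22....
After op 6 (add_cursor(11)): buffer="whbpwhowhhtfg" (len 13), cursors c3@2 c1@6 c2@9 c4@11, authorship 33..11.22....
After op 7 (insert('i')): buffer="whibpwhiowhihtifg" (len 17), cursors c3@3 c1@8 c2@12 c4@15, authorship 333..111.222..4..
After op 8 (move_left): buffer="whibpwhiowhihtifg" (len 17), cursors c3@2 c1@7 c2@11 c4@14, authorship 333..111.222..4..

Answer: 7 11 2 14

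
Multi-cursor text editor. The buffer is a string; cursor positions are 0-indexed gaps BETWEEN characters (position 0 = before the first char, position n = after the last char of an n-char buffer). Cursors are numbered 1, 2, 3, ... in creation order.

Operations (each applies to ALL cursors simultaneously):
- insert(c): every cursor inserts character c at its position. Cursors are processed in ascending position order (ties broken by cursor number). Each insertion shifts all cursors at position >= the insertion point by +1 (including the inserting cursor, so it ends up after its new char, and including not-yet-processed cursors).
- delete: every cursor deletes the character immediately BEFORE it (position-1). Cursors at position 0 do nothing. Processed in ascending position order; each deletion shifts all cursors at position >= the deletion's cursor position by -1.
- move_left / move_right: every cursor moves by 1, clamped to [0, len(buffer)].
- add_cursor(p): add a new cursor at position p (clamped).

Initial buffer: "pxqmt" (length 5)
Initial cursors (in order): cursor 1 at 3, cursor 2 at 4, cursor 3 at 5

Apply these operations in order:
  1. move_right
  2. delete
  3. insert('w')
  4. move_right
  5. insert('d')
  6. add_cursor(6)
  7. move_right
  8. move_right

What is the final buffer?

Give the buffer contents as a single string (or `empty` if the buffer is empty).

Answer: pxwwwddd

Derivation:
After op 1 (move_right): buffer="pxqmt" (len 5), cursors c1@4 c2@5 c3@5, authorship .....
After op 2 (delete): buffer="px" (len 2), cursors c1@2 c2@2 c3@2, authorship ..
After op 3 (insert('w')): buffer="pxwww" (len 5), cursors c1@5 c2@5 c3@5, authorship ..123
After op 4 (move_right): buffer="pxwww" (len 5), cursors c1@5 c2@5 c3@5, authorship ..123
After op 5 (insert('d')): buffer="pxwwwddd" (len 8), cursors c1@8 c2@8 c3@8, authorship ..123123
After op 6 (add_cursor(6)): buffer="pxwwwddd" (len 8), cursors c4@6 c1@8 c2@8 c3@8, authorship ..123123
After op 7 (move_right): buffer="pxwwwddd" (len 8), cursors c4@7 c1@8 c2@8 c3@8, authorship ..123123
After op 8 (move_right): buffer="pxwwwddd" (len 8), cursors c1@8 c2@8 c3@8 c4@8, authorship ..123123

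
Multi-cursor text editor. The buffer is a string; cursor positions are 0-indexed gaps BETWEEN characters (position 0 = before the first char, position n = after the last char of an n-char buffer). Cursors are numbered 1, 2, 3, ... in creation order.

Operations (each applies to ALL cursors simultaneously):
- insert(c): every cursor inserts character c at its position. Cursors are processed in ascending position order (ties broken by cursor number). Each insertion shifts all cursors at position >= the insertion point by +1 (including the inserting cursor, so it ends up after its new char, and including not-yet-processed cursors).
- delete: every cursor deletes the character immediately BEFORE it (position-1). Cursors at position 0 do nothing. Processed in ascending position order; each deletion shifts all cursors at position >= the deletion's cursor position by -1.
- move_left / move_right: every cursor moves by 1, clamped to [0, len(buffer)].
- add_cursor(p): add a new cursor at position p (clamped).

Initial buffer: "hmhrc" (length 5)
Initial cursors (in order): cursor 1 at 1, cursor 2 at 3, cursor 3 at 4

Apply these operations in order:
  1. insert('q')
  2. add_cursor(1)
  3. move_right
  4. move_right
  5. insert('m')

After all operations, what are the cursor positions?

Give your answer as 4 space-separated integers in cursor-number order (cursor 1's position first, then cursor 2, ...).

After op 1 (insert('q')): buffer="hqmhqrqc" (len 8), cursors c1@2 c2@5 c3@7, authorship .1..2.3.
After op 2 (add_cursor(1)): buffer="hqmhqrqc" (len 8), cursors c4@1 c1@2 c2@5 c3@7, authorship .1..2.3.
After op 3 (move_right): buffer="hqmhqrqc" (len 8), cursors c4@2 c1@3 c2@6 c3@8, authorship .1..2.3.
After op 4 (move_right): buffer="hqmhqrqc" (len 8), cursors c4@3 c1@4 c2@7 c3@8, authorship .1..2.3.
After op 5 (insert('m')): buffer="hqmmhmqrqmcm" (len 12), cursors c4@4 c1@6 c2@10 c3@12, authorship .1.4.12.32.3

Answer: 6 10 12 4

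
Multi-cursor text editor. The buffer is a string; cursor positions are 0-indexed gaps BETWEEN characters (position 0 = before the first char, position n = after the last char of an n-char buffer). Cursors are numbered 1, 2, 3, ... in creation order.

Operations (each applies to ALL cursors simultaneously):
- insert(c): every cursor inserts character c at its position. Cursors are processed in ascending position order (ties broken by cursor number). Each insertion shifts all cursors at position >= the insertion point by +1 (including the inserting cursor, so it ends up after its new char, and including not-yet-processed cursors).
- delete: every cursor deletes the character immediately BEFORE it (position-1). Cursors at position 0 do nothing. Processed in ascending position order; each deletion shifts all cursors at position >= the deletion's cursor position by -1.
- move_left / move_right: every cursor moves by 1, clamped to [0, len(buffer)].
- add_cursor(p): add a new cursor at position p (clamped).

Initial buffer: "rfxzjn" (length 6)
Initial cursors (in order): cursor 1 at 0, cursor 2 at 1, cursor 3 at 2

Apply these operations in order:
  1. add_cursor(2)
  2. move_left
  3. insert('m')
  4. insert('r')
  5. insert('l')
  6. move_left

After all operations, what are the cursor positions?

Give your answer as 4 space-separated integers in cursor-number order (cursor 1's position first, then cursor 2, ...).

After op 1 (add_cursor(2)): buffer="rfxzjn" (len 6), cursors c1@0 c2@1 c3@2 c4@2, authorship ......
After op 2 (move_left): buffer="rfxzjn" (len 6), cursors c1@0 c2@0 c3@1 c4@1, authorship ......
After op 3 (insert('m')): buffer="mmrmmfxzjn" (len 10), cursors c1@2 c2@2 c3@5 c4@5, authorship 12.34.....
After op 4 (insert('r')): buffer="mmrrrmmrrfxzjn" (len 14), cursors c1@4 c2@4 c3@9 c4@9, authorship 1212.3434.....
After op 5 (insert('l')): buffer="mmrrllrmmrrllfxzjn" (len 18), cursors c1@6 c2@6 c3@13 c4@13, authorship 121212.343434.....
After op 6 (move_left): buffer="mmrrllrmmrrllfxzjn" (len 18), cursors c1@5 c2@5 c3@12 c4@12, authorship 121212.343434.....

Answer: 5 5 12 12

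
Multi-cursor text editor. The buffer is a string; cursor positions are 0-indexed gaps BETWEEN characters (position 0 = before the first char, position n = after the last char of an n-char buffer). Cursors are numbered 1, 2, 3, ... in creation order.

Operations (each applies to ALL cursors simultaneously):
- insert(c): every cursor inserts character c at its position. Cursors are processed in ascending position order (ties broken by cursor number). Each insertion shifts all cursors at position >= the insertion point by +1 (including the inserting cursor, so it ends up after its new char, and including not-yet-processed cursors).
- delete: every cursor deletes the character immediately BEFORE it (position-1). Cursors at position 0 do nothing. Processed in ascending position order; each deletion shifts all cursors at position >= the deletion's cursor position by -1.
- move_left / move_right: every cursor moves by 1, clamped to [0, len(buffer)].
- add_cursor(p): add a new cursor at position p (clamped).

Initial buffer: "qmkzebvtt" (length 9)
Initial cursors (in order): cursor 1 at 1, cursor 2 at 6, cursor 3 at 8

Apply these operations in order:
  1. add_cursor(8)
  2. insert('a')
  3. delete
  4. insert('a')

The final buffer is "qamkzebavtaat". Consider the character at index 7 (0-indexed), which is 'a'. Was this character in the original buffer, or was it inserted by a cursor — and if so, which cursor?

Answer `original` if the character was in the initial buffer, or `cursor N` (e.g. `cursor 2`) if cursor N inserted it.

Answer: cursor 2

Derivation:
After op 1 (add_cursor(8)): buffer="qmkzebvtt" (len 9), cursors c1@1 c2@6 c3@8 c4@8, authorship .........
After op 2 (insert('a')): buffer="qamkzebavtaat" (len 13), cursors c1@2 c2@8 c3@12 c4@12, authorship .1.....2..34.
After op 3 (delete): buffer="qmkzebvtt" (len 9), cursors c1@1 c2@6 c3@8 c4@8, authorship .........
After op 4 (insert('a')): buffer="qamkzebavtaat" (len 13), cursors c1@2 c2@8 c3@12 c4@12, authorship .1.....2..34.
Authorship (.=original, N=cursor N): . 1 . . . . . 2 . . 3 4 .
Index 7: author = 2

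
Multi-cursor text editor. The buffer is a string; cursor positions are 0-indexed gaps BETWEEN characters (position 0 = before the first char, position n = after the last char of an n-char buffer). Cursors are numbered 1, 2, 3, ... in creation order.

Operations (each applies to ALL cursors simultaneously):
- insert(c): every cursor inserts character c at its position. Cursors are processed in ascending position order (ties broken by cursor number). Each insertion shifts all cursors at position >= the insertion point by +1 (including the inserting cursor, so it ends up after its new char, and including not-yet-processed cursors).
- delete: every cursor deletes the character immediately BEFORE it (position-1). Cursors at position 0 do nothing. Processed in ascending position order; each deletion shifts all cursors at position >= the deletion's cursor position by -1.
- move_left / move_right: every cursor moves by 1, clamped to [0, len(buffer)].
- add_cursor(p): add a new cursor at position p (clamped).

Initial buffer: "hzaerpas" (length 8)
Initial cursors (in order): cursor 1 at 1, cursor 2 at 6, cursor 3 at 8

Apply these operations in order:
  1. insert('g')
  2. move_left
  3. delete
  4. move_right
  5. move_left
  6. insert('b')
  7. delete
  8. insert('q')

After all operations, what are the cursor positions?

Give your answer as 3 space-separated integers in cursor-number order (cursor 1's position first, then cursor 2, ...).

Answer: 1 7 10

Derivation:
After op 1 (insert('g')): buffer="hgzaerpgasg" (len 11), cursors c1@2 c2@8 c3@11, authorship .1.....2..3
After op 2 (move_left): buffer="hgzaerpgasg" (len 11), cursors c1@1 c2@7 c3@10, authorship .1.....2..3
After op 3 (delete): buffer="gzaergag" (len 8), cursors c1@0 c2@5 c3@7, authorship 1....2.3
After op 4 (move_right): buffer="gzaergag" (len 8), cursors c1@1 c2@6 c3@8, authorship 1....2.3
After op 5 (move_left): buffer="gzaergag" (len 8), cursors c1@0 c2@5 c3@7, authorship 1....2.3
After op 6 (insert('b')): buffer="bgzaerbgabg" (len 11), cursors c1@1 c2@7 c3@10, authorship 11....22.33
After op 7 (delete): buffer="gzaergag" (len 8), cursors c1@0 c2@5 c3@7, authorship 1....2.3
After op 8 (insert('q')): buffer="qgzaerqgaqg" (len 11), cursors c1@1 c2@7 c3@10, authorship 11....22.33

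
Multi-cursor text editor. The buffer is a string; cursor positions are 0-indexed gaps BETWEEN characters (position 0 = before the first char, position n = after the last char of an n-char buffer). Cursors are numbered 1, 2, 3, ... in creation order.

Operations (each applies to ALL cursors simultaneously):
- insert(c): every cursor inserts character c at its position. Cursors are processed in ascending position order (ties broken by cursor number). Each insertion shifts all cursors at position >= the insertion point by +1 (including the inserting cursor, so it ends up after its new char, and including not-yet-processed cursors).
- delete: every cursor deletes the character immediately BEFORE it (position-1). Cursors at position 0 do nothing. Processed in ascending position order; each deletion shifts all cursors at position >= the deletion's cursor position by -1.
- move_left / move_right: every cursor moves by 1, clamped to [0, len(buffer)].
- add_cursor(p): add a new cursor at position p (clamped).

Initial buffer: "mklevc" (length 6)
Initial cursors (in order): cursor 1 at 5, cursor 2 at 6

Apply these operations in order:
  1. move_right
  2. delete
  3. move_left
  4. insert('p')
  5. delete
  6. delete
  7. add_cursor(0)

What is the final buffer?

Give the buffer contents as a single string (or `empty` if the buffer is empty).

After op 1 (move_right): buffer="mklevc" (len 6), cursors c1@6 c2@6, authorship ......
After op 2 (delete): buffer="mkle" (len 4), cursors c1@4 c2@4, authorship ....
After op 3 (move_left): buffer="mkle" (len 4), cursors c1@3 c2@3, authorship ....
After op 4 (insert('p')): buffer="mklppe" (len 6), cursors c1@5 c2@5, authorship ...12.
After op 5 (delete): buffer="mkle" (len 4), cursors c1@3 c2@3, authorship ....
After op 6 (delete): buffer="me" (len 2), cursors c1@1 c2@1, authorship ..
After op 7 (add_cursor(0)): buffer="me" (len 2), cursors c3@0 c1@1 c2@1, authorship ..

Answer: me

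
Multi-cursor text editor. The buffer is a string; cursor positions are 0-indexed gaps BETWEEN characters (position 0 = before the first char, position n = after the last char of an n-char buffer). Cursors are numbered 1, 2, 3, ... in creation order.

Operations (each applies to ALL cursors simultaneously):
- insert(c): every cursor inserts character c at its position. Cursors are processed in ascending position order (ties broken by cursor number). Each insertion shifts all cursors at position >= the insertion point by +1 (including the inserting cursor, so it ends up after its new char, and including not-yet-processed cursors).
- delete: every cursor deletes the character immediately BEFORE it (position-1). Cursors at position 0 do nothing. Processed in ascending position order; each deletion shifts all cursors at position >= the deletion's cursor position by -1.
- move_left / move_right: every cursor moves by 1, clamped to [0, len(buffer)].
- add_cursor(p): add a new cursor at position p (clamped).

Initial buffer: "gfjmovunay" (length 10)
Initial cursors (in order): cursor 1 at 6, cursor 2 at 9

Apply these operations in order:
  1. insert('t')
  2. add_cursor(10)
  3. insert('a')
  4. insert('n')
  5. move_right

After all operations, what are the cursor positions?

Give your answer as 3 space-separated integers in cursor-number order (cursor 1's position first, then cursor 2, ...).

After op 1 (insert('t')): buffer="gfjmovtunaty" (len 12), cursors c1@7 c2@11, authorship ......1...2.
After op 2 (add_cursor(10)): buffer="gfjmovtunaty" (len 12), cursors c1@7 c3@10 c2@11, authorship ......1...2.
After op 3 (insert('a')): buffer="gfjmovtaunaatay" (len 15), cursors c1@8 c3@12 c2@14, authorship ......11...322.
After op 4 (insert('n')): buffer="gfjmovtanunaantany" (len 18), cursors c1@9 c3@14 c2@17, authorship ......111...33222.
After op 5 (move_right): buffer="gfjmovtanunaantany" (len 18), cursors c1@10 c3@15 c2@18, authorship ......111...33222.

Answer: 10 18 15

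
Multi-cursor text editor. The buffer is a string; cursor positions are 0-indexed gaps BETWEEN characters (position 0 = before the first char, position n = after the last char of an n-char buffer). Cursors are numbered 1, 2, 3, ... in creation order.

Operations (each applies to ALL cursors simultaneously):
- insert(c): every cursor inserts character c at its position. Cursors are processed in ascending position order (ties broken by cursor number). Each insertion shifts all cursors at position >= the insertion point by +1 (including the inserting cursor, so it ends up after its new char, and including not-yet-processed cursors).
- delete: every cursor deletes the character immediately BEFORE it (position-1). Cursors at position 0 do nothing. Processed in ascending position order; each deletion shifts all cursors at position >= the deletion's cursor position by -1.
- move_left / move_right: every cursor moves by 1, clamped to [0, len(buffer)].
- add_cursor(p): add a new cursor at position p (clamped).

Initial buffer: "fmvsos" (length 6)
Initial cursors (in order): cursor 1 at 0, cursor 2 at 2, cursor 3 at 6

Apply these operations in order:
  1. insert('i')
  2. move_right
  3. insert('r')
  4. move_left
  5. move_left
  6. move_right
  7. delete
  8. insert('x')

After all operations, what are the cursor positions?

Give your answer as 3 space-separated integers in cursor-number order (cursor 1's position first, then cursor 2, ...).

Answer: 2 6 11

Derivation:
After op 1 (insert('i')): buffer="ifmivsosi" (len 9), cursors c1@1 c2@4 c3@9, authorship 1..2....3
After op 2 (move_right): buffer="ifmivsosi" (len 9), cursors c1@2 c2@5 c3@9, authorship 1..2....3
After op 3 (insert('r')): buffer="ifrmivrsosir" (len 12), cursors c1@3 c2@7 c3@12, authorship 1.1.2.2...33
After op 4 (move_left): buffer="ifrmivrsosir" (len 12), cursors c1@2 c2@6 c3@11, authorship 1.1.2.2...33
After op 5 (move_left): buffer="ifrmivrsosir" (len 12), cursors c1@1 c2@5 c3@10, authorship 1.1.2.2...33
After op 6 (move_right): buffer="ifrmivrsosir" (len 12), cursors c1@2 c2@6 c3@11, authorship 1.1.2.2...33
After op 7 (delete): buffer="irmirsosr" (len 9), cursors c1@1 c2@4 c3@8, authorship 11.22...3
After op 8 (insert('x')): buffer="ixrmixrsosxr" (len 12), cursors c1@2 c2@6 c3@11, authorship 111.222...33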